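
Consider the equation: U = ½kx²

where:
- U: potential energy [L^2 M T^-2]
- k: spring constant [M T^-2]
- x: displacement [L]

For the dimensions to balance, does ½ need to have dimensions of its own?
No

U has dimensions [L^2 M T^-2] and kx² already has dimensions [L^2 M T^-2], so the equation balances without ½ contributing any dimensions. ½ is a pure (dimensionless) number; changing or removing it would not affect dimensional consistency.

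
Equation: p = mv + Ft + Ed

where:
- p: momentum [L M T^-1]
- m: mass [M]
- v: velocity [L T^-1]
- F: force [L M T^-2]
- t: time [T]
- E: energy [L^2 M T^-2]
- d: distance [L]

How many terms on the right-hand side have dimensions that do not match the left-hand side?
1

LHS p: [L M T^-1]
- mv: [L M T^-1] ✓
- Ft: [L M T^-1] ✓
- Ed: [L^3 M T^-2] ✗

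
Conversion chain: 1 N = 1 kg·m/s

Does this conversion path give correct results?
The chain is incorrect (it contains an error).

Incorrect: Newton is kg·m/s², not kg·m/s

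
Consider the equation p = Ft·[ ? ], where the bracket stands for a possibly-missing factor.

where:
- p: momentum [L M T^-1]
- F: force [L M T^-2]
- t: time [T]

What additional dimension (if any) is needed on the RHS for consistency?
Nothing is missing — the bracketed factor must be dimensionless.

p has dimensions [L M T^-1] and Ft already has dimensions [L M T^-1], so p = Ft is dimensionally complete.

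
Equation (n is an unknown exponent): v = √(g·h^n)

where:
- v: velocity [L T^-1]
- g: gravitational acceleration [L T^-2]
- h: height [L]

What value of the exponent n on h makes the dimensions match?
n = 1

v has dimensions [L T^-1]; h has dimensions [L].
With n = 1: √(g·h^1) has dimensions [L T^-1], matching the LHS ✓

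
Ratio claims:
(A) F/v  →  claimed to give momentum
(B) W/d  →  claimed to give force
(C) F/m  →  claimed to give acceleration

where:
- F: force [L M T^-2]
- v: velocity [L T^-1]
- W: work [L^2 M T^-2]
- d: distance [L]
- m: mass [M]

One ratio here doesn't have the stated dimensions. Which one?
(A) F/v does not give momentum

(A) F/v: [M T^-1] ≠ momentum [L M T^-1] ✗
(B) W/d: [L M T^-2] = force [L M T^-2] ✓
(C) F/m: [L T^-2] = acceleration [L T^-2] ✓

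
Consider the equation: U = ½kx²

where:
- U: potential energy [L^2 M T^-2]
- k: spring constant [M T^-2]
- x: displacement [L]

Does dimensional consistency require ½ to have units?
No

U has dimensions [L^2 M T^-2] and kx² already has dimensions [L^2 M T^-2], so the equation balances without ½ contributing any dimensions. ½ is a pure (dimensionless) number; changing or removing it would not affect dimensional consistency.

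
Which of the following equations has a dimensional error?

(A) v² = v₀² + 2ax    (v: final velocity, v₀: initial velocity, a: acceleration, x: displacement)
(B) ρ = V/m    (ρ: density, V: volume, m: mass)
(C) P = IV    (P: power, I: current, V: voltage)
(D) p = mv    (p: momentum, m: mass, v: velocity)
(B) ρ = V/m

The equation (B) ρ = V/m is dimensionally incorrect.

LHS (ρ): [L^-3 M]
RHS (V/m): [L^3 M^-1] ✗

The dimensions do not match. The other three equations balance.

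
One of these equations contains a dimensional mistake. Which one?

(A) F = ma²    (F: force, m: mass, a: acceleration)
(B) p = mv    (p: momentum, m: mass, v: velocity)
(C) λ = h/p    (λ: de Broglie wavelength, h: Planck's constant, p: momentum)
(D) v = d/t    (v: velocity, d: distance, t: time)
(A) F = ma²

The equation (A) F = ma² is dimensionally incorrect.

LHS (F): [L M T^-2]
RHS (ma²): [L^2 M T^-4] ✗

The dimensions do not match. The other three equations balance.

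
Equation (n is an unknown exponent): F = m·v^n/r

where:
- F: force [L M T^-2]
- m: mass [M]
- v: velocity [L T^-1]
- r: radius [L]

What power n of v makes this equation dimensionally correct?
n = 2

F has dimensions [L M T^-2]; v has dimensions [L T^-1].
The rest of the RHS has dimensions [L^-1 M], so v^n must supply [L^2 T^-2].
With n = 2: m·v^2/r has dimensions [L M T^-2], matching the LHS ✓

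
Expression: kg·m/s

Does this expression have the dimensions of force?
No

The expression kg·m/s has dimensions [L M T^-1], but force has dimensions [L M T^-2].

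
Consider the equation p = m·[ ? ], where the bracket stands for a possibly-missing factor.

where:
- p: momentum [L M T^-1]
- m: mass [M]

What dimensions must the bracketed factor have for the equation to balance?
[L T^-1] — velocity (e.g. v)

p has dimensions [L M T^-1]; m has dimensions [M].
The bracketed factor must supply [L M T^-1] / [M] = [L T^-1].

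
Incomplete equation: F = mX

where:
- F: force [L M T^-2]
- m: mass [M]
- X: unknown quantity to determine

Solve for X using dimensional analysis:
X = a (acceleration), dimensions [L T^-2]

F has dimensions [L M T^-2]; the rest of the RHS (m) has dimensions [M].
So X must have dimensions [L T^-2] — X = a (acceleration).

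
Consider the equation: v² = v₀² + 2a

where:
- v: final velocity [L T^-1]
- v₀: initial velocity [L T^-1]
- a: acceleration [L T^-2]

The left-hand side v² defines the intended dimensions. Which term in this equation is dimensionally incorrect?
The term 2a

Checking each RHS term against the LHS:
- v₀²: [L^2 T^-2] — matches v² [L^2 T^-2] ✓
- 2a: [L T^-2] — does NOT match v² [L^2 T^-2] ✗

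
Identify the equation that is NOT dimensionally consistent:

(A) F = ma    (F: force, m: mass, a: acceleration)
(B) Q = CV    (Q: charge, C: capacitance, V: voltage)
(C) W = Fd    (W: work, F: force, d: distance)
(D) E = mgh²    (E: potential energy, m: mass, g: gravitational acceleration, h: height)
(D) E = mgh²

The equation (D) E = mgh² is dimensionally incorrect.

LHS (E): [L^2 M T^-2]
RHS (mgh²): [L^3 M T^-2] ✗

The dimensions do not match. The other three equations balance.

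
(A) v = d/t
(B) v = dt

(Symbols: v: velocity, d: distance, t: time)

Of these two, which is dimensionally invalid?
(B)

(A) v = d/t: LHS [L T^-1], RHS [L T^-1] ✓
(B) v = dt: LHS [L T^-1], RHS [L T] ✗

Expression (B) v = dt is dimensionally incorrect.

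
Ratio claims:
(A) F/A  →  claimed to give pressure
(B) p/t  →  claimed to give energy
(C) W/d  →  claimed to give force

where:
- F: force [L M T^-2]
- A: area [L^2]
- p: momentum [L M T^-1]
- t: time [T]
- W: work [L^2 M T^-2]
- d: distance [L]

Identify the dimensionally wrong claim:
(B) p/t does not give energy

(A) F/A: [L^-1 M T^-2] = pressure [L^-1 M T^-2] ✓
(B) p/t: [L M T^-2] ≠ energy [L^2 M T^-2] ✗
(C) W/d: [L M T^-2] = force [L M T^-2] ✓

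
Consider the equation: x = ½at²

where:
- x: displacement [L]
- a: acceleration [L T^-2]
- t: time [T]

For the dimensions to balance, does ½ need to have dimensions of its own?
No

x has dimensions [L] and at² already has dimensions [L], so the equation balances without ½ contributing any dimensions. ½ is a pure (dimensionless) number; changing or removing it would not affect dimensional consistency.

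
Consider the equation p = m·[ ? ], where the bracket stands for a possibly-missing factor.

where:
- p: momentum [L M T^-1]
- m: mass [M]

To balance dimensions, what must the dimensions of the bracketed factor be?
[L T^-1] — velocity (e.g. v)

p has dimensions [L M T^-1]; m has dimensions [M].
The bracketed factor must supply [L M T^-1] / [M] = [L T^-1].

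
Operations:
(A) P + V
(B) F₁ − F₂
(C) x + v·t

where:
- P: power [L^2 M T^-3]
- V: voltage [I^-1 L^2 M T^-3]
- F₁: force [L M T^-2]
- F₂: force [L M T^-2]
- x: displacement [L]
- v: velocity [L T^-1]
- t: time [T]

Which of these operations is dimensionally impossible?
(A) P + V

(A) P + V: P [L^2 M T^-3] and V [I^-1 L^2 M T^-3] — different dimensions cannot be added/subtracted ✗
(B) F₁ − F₂: F₁ [L M T^-2] and F₂ [L M T^-2] — same dimensions ✓
(C) x + v·t: x [L] and v·t [L] — same dimensions ✓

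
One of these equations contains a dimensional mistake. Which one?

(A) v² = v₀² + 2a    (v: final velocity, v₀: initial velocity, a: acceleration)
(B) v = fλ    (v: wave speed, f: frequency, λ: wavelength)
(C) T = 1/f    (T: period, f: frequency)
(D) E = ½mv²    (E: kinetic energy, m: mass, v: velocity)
(A) v² = v₀² + 2a

The equation (A) v² = v₀² + 2a is dimensionally incorrect.

LHS (v²): [L^2 T^-2]
RHS terms:
  - v₀²: [L^2 T^-2] ✓
  - 2a: [L T^-2] ✗ (does not match LHS)

The dimensions do not match. The other three equations balance.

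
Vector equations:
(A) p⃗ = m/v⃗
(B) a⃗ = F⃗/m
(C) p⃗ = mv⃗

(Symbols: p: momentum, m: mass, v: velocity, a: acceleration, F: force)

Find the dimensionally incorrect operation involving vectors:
(A) p⃗ = m/v⃗

(A) p⃗ = m/v⃗: LHS [L M T^-1], RHS [L^-1 M T] ✗ — momentum is mass times velocity; should be mv⃗ (and division by a vector is undefined)
(B) a⃗ = F⃗/m: LHS [L T^-2], RHS [L T^-2] ✓ — force (vector) divided by mass (scalar)
(C) p⃗ = mv⃗: LHS [L M T^-1], RHS [L M T^-1] ✓ — mass (scalar) times velocity (vector)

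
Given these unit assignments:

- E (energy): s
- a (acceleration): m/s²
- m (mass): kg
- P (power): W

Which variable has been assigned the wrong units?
E

The variable E (energy) should have units J, not s.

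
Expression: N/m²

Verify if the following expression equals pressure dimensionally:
Yes

The expression N/m² has dimensions [L^-1 M T^-2], which is exactly pressure [L^-1 M T^-2].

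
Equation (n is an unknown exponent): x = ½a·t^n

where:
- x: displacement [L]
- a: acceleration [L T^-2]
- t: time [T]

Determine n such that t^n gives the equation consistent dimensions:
n = 2

x has dimensions [L]; t has dimensions [T].
The rest of the RHS has dimensions [L T^-2], so t^n must supply [T^2].
With n = 2: ½a·t^2 has dimensions [L], matching the LHS ✓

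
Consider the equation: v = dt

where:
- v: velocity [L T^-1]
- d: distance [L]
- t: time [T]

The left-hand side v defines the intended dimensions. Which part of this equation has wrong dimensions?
The right-hand side term dt

v has dimensions [L T^-1], but dt has dimensions [L T], so the term dt is dimensionally wrong for v.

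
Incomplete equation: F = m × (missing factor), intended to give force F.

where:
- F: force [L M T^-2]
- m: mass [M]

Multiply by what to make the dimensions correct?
a (acceleration), dimensions [L T^-2]

F has dimensions [L M T^-2] and m has dimensions [M].
The missing factor must have dimensions [L M T^-2] / [M] = [L T^-2], i.e. acceleration (a).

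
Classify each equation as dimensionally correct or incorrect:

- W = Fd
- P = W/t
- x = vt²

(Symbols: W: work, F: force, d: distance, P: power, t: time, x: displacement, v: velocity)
Dimensionally correct: W = Fd, P = W/t
Dimensionally incorrect: x = vt²
Ordered (correct first, then incorrect): W = Fd, P = W/t, x = vt²

- W = Fd: LHS [L^2 M T^-2], RHS [L^2 M T^-2] → correct ✓
- P = W/t: LHS [L^2 M T^-3], RHS [L^2 M T^-3] → correct ✓
- x = vt²: LHS [L], RHS [L T] → incorrect ✗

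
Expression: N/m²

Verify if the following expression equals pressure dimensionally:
Yes

The expression N/m² has dimensions [L^-1 M T^-2], which is exactly pressure [L^-1 M T^-2].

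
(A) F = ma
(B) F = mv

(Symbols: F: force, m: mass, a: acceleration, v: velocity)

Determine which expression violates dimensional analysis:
(B)

(A) F = ma: LHS [L M T^-2], RHS [L M T^-2] ✓
(B) F = mv: LHS [L M T^-2], RHS [L M T^-1] ✗

Expression (B) F = mv is dimensionally incorrect.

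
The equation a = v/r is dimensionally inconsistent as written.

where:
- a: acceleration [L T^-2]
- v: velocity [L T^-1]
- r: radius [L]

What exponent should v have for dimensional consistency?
The exponent of v should be 2: a = v^2/r

The LHS a has dimensions [L T^-2]; v has dimensions [L T^-1].
As written, the RHS v/r (exponent 1 on v) has dimensions [T^-1], which does not match.
With exponent 2, the RHS v^2/r has dimensions [L T^-2], matching the LHS.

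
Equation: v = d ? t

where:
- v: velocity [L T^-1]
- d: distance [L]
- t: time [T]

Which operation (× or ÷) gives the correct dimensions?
division (÷): v = d ÷ t

v [L T^-1]; d [L]; t [T].
d × t → [L T] ✗
d ÷ t → [L T^-1] ✓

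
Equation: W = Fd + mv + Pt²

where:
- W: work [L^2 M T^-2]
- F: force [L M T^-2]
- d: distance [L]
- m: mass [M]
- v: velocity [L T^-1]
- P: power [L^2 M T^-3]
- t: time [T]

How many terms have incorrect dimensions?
2

LHS W: [L^2 M T^-2]
- Fd: [L^2 M T^-2] ✓
- mv: [L M T^-1] ✗
- Pt²: [L^2 M T^-1] ✗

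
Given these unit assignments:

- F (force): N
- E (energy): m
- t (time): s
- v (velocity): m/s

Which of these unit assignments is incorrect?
E

The variable E (energy) should have units J, not m.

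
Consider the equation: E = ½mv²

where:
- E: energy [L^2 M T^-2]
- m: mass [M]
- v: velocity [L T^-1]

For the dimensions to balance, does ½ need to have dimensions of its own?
No

E has dimensions [L^2 M T^-2] and mv² already has dimensions [L^2 M T^-2], so the equation balances without ½ contributing any dimensions. ½ is a pure (dimensionless) number; changing or removing it would not affect dimensional consistency.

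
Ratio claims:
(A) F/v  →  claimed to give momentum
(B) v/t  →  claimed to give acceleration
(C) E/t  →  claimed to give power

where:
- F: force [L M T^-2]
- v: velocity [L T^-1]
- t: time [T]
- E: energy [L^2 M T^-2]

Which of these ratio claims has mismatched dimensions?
(A) F/v does not give momentum

(A) F/v: [M T^-1] ≠ momentum [L M T^-1] ✗
(B) v/t: [L T^-2] = acceleration [L T^-2] ✓
(C) E/t: [L^2 M T^-3] = power [L^2 M T^-3] ✓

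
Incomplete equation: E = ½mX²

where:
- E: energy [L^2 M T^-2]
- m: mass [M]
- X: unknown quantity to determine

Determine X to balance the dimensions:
X = v (velocity), dimensions [L T^-1]

E has dimensions [L^2 M T^-2]; the rest of the RHS (½m) has dimensions [M].
So X² must have dimensions [L^2 T^-2], i.e. X has dimensions [L T^-1] — X = v (velocity).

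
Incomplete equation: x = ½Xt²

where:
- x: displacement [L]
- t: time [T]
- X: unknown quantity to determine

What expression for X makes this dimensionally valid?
X = a (acceleration), dimensions [L T^-2]

x has dimensions [L]; the rest of the RHS (½ t²) has dimensions [T^2].
So X must have dimensions [L T^-2] — X = a (acceleration).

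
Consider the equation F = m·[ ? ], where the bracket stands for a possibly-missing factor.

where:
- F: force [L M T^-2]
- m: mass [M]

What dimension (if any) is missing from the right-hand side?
[L T^-2] — acceleration (e.g. a)

F has dimensions [L M T^-2]; m has dimensions [M].
The bracketed factor must supply [L M T^-2] / [M] = [L T^-2].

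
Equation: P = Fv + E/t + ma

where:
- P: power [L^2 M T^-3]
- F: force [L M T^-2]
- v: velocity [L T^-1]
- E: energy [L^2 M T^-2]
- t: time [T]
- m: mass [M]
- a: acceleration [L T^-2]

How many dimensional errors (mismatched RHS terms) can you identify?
1

LHS P: [L^2 M T^-3]
- Fv: [L^2 M T^-3] ✓
- E/t: [L^2 M T^-3] ✓
- ma: [L M T^-2] ✗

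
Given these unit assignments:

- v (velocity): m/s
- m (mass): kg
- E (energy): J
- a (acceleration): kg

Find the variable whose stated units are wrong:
a

The variable a (acceleration) should have units m/s², not kg.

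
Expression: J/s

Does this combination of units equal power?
Yes

The expression J/s has dimensions [L^2 M T^-3], which is exactly power [L^2 M T^-3].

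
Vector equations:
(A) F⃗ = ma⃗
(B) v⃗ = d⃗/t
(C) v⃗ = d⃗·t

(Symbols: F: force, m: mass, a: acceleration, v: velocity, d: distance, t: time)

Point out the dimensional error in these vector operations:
(C) v⃗ = d⃗·t

(A) F⃗ = ma⃗: LHS [L M T^-2], RHS [L M T^-2] ✓ — Force and acceleration are vectors, mass is a scalar
(B) v⃗ = d⃗/t: LHS [L T^-1], RHS [L T^-1] ✓ — displacement (vector) divided by time (scalar)
(C) v⃗ = d⃗·t: LHS [L T^-1], RHS [L T] ✗ — velocity is displacement per time; should be d⃗/t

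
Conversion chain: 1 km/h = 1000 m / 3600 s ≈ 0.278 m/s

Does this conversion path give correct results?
The chain is correct (no errors).

Correct: 1 km = 1000 m, 1 h = 3600 s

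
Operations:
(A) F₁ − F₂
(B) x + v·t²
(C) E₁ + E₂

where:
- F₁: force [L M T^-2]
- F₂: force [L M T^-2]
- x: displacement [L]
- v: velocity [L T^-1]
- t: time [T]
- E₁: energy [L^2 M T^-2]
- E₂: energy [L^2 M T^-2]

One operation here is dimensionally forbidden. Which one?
(B) x + v·t²

(A) F₁ − F₂: F₁ [L M T^-2] and F₂ [L M T^-2] — same dimensions ✓
(B) x + v·t²: x [L] and v·t² [L T] — different dimensions cannot be added/subtracted ✗
(C) E₁ + E₂: E₁ [L^2 M T^-2] and E₂ [L^2 M T^-2] — same dimensions ✓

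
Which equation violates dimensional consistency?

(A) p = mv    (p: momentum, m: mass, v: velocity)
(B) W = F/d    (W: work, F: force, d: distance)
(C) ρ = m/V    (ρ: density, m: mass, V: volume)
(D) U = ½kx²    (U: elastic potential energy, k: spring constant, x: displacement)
(B) W = F/d

The equation (B) W = F/d is dimensionally incorrect.

LHS (W): [L^2 M T^-2]
RHS (F/d): [M T^-2] ✗

The dimensions do not match. The other three equations balance.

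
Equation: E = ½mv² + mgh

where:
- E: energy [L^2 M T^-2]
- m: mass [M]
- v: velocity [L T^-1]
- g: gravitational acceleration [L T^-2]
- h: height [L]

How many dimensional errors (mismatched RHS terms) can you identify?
0

LHS E: [L^2 M T^-2]
- ½mv²: [L^2 M T^-2] ✓
- mgh: [L^2 M T^-2] ✓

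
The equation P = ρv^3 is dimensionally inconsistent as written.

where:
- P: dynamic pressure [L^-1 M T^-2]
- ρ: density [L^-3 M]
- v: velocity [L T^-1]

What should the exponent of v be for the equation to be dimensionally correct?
The exponent of v should be 2: P = ρv^2

The LHS P has dimensions [L^-1 M T^-2]; v has dimensions [L T^-1].
As written, the RHS ρv^3 (exponent 3 on v) has dimensions [M T^-3], which does not match.
With exponent 2, the RHS ρv^2 has dimensions [L^-1 M T^-2], matching the LHS.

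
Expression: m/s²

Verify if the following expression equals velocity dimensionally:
No

The expression m/s² has dimensions [L T^-2], but velocity has dimensions [L T^-1].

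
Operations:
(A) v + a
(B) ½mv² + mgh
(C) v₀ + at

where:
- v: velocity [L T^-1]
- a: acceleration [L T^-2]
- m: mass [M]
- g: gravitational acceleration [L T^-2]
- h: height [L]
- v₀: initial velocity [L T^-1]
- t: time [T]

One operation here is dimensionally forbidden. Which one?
(A) v + a

(A) v + a: v [L T^-1] and a [L T^-2] — different dimensions cannot be added/subtracted ✗
(B) ½mv² + mgh: ½mv² [L^2 M T^-2] and mgh [L^2 M T^-2] — same dimensions ✓
(C) v₀ + at: v₀ [L T^-1] and at [L T^-1] — same dimensions ✓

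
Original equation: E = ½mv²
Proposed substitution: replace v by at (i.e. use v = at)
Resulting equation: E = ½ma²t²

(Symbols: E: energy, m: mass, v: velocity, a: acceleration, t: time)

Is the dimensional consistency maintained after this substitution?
Yes

[v] = [L T^-1] and [at] = [L T^-1]. These match, so the substitution replaces a quantity by one of the same dimensions and the result E = ½ma²t² has LHS [L^2 M T^-2] vs RHS [L^2 M T^-2] — still consistent.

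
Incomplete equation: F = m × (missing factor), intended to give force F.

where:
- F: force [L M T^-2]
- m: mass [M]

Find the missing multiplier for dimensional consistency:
a (acceleration), dimensions [L T^-2]

F has dimensions [L M T^-2] and m has dimensions [M].
The missing factor must have dimensions [L M T^-2] / [M] = [L T^-2], i.e. acceleration (a).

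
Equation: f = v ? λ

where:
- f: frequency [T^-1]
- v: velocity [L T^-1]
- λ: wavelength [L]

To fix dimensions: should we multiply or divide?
division (÷): f = v ÷ λ

f [T^-1]; v [L T^-1]; λ [L].
v × λ → [L^2 T^-1] ✗
v ÷ λ → [T^-1] ✓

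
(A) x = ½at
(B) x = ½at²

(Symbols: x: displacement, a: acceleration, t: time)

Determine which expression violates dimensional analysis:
(A)

(A) x = ½at: LHS [L], RHS [L T^-1] ✗
(B) x = ½at²: LHS [L], RHS [L] ✓

Expression (A) x = ½at is dimensionally incorrect.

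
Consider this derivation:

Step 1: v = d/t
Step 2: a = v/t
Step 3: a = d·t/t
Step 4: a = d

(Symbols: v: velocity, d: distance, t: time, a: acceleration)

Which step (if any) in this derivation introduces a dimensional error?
Step 3

Step 1: v = d/t → LHS [L T^-1], RHS [L T^-1] ✓
Step 2: a = v/t → LHS [L T^-2], RHS [L T^-2] ✓
Step 3: a = d·t/t → LHS [L T^-2], RHS [L] ✗

The first dimensional inconsistency appears in step 3: a = d·t/t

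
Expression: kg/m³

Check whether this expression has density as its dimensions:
Yes

The expression kg/m³ has dimensions [L^-3 M], which is exactly density [L^-3 M].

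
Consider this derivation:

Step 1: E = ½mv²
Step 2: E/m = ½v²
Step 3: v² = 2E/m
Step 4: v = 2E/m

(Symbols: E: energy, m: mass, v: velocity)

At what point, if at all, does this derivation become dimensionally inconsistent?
Step 4

Step 1: E = ½mv² → LHS [L^2 M T^-2], RHS [L^2 M T^-2] ✓
Step 2: E/m = ½v² → LHS [L^2 T^-2], RHS [L^2 T^-2] ✓
Step 3: v² = 2E/m → LHS [L^2 T^-2], RHS [L^2 T^-2] ✓
Step 4: v = 2E/m → LHS [L T^-1], RHS [L^2 T^-2] ✗

The first dimensional inconsistency appears in step 4: v = 2E/m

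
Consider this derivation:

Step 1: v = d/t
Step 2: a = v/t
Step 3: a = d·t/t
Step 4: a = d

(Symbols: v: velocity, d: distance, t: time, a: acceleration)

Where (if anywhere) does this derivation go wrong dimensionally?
Step 3

Step 1: v = d/t → LHS [L T^-1], RHS [L T^-1] ✓
Step 2: a = v/t → LHS [L T^-2], RHS [L T^-2] ✓
Step 3: a = d·t/t → LHS [L T^-2], RHS [L] ✗

The first dimensional inconsistency appears in step 3: a = d·t/t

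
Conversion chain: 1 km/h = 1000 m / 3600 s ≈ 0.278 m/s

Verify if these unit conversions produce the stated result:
The chain is correct (no errors).

Correct: 1 km = 1000 m, 1 h = 3600 s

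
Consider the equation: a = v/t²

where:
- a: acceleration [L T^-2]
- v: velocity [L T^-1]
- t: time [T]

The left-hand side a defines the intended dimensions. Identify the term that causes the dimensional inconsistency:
The right-hand side term v/t²

a has dimensions [L T^-2], but v/t² has dimensions [L T^-3], so the term v/t² is dimensionally wrong for a.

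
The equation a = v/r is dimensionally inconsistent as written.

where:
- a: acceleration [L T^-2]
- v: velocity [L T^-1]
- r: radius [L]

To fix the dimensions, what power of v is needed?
The exponent of v should be 2: a = v^2/r

The LHS a has dimensions [L T^-2]; v has dimensions [L T^-1].
As written, the RHS v/r (exponent 1 on v) has dimensions [T^-1], which does not match.
With exponent 2, the RHS v^2/r has dimensions [L T^-2], matching the LHS.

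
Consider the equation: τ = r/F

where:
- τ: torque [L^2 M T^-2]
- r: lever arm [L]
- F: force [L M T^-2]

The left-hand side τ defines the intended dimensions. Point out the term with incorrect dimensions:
The right-hand side term r/F

τ has dimensions [L^2 M T^-2], but r/F has dimensions [M^-1 T^2], so the term r/F is dimensionally wrong for τ.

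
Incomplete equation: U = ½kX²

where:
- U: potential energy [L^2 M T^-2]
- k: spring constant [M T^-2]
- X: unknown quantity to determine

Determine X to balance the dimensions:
X = x (displacement), dimensions [L]

U has dimensions [L^2 M T^-2]; the rest of the RHS (½k) has dimensions [M T^-2].
So X² must have dimensions [L^2], i.e. X has dimensions [L] — X = x (displacement).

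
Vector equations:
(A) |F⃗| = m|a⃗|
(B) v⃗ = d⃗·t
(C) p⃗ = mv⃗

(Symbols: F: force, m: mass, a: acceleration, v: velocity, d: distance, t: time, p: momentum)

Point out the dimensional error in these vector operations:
(B) v⃗ = d⃗·t

(A) |F⃗| = m|a⃗|: LHS [L M T^-2], RHS [L M T^-2] ✓ — magnitudes of vectors are scalars
(B) v⃗ = d⃗·t: LHS [L T^-1], RHS [L T] ✗ — velocity is displacement per time; should be d⃗/t
(C) p⃗ = mv⃗: LHS [L M T^-1], RHS [L M T^-1] ✓ — mass (scalar) times velocity (vector)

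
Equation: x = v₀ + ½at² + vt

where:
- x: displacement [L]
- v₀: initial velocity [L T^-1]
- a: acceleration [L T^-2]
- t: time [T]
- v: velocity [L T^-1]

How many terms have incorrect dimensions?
1

LHS x: [L]
- v₀: [L T^-1] ✗
- ½at²: [L] ✓
- vt: [L] ✓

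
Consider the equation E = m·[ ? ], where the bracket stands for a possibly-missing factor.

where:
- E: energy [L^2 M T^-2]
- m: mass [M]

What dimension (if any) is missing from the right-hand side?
[L^2 T^-2] — velocity squared (e.g. v²)

E has dimensions [L^2 M T^-2]; m has dimensions [M].
The bracketed factor must supply [L^2 M T^-2] / [M] = [L^2 T^-2].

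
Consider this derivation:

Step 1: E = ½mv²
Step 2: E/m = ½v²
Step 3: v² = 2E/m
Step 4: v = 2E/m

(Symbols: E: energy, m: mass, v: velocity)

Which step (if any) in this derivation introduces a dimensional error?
Step 4

Step 1: E = ½mv² → LHS [L^2 M T^-2], RHS [L^2 M T^-2] ✓
Step 2: E/m = ½v² → LHS [L^2 T^-2], RHS [L^2 T^-2] ✓
Step 3: v² = 2E/m → LHS [L^2 T^-2], RHS [L^2 T^-2] ✓
Step 4: v = 2E/m → LHS [L T^-1], RHS [L^2 T^-2] ✗

The first dimensional inconsistency appears in step 4: v = 2E/m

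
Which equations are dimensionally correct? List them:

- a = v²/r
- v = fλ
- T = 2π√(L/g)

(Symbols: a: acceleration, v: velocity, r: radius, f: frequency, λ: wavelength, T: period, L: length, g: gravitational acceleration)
Dimensionally correct: a = v²/r, v = fλ, T = 2π√(L/g)
Dimensionally incorrect: none
Ordered (correct first, then incorrect): a = v²/r, v = fλ, T = 2π√(L/g)

- a = v²/r: LHS [L T^-2], RHS [L T^-2] → correct ✓
- v = fλ: LHS [L T^-1], RHS [L T^-1] → correct ✓
- T = 2π√(L/g): LHS [T], RHS [T] → correct ✓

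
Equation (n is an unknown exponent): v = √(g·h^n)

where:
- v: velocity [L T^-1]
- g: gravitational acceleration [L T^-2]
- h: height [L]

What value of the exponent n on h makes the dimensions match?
n = 1

v has dimensions [L T^-1]; h has dimensions [L].
With n = 1: √(g·h^1) has dimensions [L T^-1], matching the LHS ✓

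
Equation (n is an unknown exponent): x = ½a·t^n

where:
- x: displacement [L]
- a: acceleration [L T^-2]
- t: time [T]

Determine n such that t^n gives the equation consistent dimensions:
n = 2

x has dimensions [L]; t has dimensions [T].
The rest of the RHS has dimensions [L T^-2], so t^n must supply [T^2].
With n = 2: ½a·t^2 has dimensions [L], matching the LHS ✓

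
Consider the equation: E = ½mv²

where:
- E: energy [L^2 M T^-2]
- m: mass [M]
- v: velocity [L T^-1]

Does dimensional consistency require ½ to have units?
No

E has dimensions [L^2 M T^-2] and mv² already has dimensions [L^2 M T^-2], so the equation balances without ½ contributing any dimensions. ½ is a pure (dimensionless) number; changing or removing it would not affect dimensional consistency.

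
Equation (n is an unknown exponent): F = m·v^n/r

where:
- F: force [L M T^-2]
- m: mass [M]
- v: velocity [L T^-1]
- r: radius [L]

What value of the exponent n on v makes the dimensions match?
n = 2

F has dimensions [L M T^-2]; v has dimensions [L T^-1].
The rest of the RHS has dimensions [L^-1 M], so v^n must supply [L^2 T^-2].
With n = 2: m·v^2/r has dimensions [L M T^-2], matching the LHS ✓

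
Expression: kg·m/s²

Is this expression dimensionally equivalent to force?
Yes

The expression kg·m/s² has dimensions [L M T^-2], which is exactly force [L M T^-2].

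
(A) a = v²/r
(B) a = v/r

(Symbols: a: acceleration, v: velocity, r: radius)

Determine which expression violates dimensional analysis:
(B)

(A) a = v²/r: LHS [L T^-2], RHS [L T^-2] ✓
(B) a = v/r: LHS [L T^-2], RHS [T^-1] ✗

Expression (B) a = v/r is dimensionally incorrect.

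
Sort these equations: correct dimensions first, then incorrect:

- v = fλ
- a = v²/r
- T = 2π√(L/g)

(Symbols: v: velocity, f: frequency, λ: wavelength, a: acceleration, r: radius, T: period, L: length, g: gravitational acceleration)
Dimensionally correct: v = fλ, a = v²/r, T = 2π√(L/g)
Dimensionally incorrect: none
Ordered (correct first, then incorrect): v = fλ, a = v²/r, T = 2π√(L/g)

- v = fλ: LHS [L T^-1], RHS [L T^-1] → correct ✓
- a = v²/r: LHS [L T^-2], RHS [L T^-2] → correct ✓
- T = 2π√(L/g): LHS [T], RHS [T] → correct ✓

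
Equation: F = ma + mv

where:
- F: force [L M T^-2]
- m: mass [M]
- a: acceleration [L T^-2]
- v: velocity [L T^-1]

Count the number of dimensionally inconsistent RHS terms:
1

LHS F: [L M T^-2]
- ma: [L M T^-2] ✓
- mv: [L M T^-1] ✗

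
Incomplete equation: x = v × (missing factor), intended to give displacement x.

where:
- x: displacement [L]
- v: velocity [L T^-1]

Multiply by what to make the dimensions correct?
t (time), dimensions [T]

x has dimensions [L] and v has dimensions [L T^-1].
The missing factor must have dimensions [L] / [L T^-1] = [T], i.e. time (t).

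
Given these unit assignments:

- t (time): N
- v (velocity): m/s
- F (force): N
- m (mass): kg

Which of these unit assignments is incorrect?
t

The variable t (time) should have units s, not N.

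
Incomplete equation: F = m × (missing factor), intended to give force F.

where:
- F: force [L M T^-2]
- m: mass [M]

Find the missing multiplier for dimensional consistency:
a (acceleration), dimensions [L T^-2]

F has dimensions [L M T^-2] and m has dimensions [M].
The missing factor must have dimensions [L M T^-2] / [M] = [L T^-2], i.e. acceleration (a).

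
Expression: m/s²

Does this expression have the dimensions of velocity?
No

The expression m/s² has dimensions [L T^-2], but velocity has dimensions [L T^-1].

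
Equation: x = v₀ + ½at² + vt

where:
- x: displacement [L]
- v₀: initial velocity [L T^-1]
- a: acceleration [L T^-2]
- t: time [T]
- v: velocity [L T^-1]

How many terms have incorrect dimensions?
1

LHS x: [L]
- v₀: [L T^-1] ✗
- ½at²: [L] ✓
- vt: [L] ✓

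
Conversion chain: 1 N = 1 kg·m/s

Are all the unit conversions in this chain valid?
The chain is incorrect (it contains an error).

Incorrect: Newton is kg·m/s², not kg·m/s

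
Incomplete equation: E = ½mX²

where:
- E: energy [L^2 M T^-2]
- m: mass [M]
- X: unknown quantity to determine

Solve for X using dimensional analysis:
X = v (velocity), dimensions [L T^-1]

E has dimensions [L^2 M T^-2]; the rest of the RHS (½m) has dimensions [M].
So X² must have dimensions [L^2 T^-2], i.e. X has dimensions [L T^-1] — X = v (velocity).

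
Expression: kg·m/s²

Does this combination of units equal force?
Yes

The expression kg·m/s² has dimensions [L M T^-2], which is exactly force [L M T^-2].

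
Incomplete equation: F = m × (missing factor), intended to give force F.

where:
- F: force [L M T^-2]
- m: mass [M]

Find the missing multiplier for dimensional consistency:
a (acceleration), dimensions [L T^-2]

F has dimensions [L M T^-2] and m has dimensions [M].
The missing factor must have dimensions [L M T^-2] / [M] = [L T^-2], i.e. acceleration (a).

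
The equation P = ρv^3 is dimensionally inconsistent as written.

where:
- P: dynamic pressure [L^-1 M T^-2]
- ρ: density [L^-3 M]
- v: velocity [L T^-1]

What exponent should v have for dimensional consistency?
The exponent of v should be 2: P = ρv^2

The LHS P has dimensions [L^-1 M T^-2]; v has dimensions [L T^-1].
As written, the RHS ρv^3 (exponent 3 on v) has dimensions [M T^-3], which does not match.
With exponent 2, the RHS ρv^2 has dimensions [L^-1 M T^-2], matching the LHS.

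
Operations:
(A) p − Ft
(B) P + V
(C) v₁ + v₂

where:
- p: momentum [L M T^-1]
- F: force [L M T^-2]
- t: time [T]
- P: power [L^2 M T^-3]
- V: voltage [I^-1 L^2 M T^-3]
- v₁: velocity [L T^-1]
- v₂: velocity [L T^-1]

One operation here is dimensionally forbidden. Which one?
(B) P + V

(A) p − Ft: p [L M T^-1] and Ft [L M T^-1] — same dimensions ✓
(B) P + V: P [L^2 M T^-3] and V [I^-1 L^2 M T^-3] — different dimensions cannot be added/subtracted ✗
(C) v₁ + v₂: v₁ [L T^-1] and v₂ [L T^-1] — same dimensions ✓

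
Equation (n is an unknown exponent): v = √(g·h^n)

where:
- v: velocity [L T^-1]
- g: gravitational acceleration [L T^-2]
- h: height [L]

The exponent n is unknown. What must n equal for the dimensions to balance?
n = 1

v has dimensions [L T^-1]; h has dimensions [L].
With n = 1: √(g·h^1) has dimensions [L T^-1], matching the LHS ✓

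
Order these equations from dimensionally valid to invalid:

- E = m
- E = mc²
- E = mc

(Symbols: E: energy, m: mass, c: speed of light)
Dimensionally correct: E = mc²
Dimensionally incorrect: E = m, E = mc
Ordered (correct first, then incorrect): E = mc², E = m, E = mc

- E = m: LHS [L^2 M T^-2], RHS [M] → incorrect ✗
- E = mc²: LHS [L^2 M T^-2], RHS [L^2 M T^-2] → correct ✓
- E = mc: LHS [L^2 M T^-2], RHS [L M T^-1] → incorrect ✗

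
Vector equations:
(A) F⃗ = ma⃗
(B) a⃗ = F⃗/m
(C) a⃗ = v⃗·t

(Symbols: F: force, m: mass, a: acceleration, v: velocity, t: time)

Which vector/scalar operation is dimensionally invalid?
(C) a⃗ = v⃗·t

(A) F⃗ = ma⃗: LHS [L M T^-2], RHS [L M T^-2] ✓ — Force and acceleration are vectors, mass is a scalar
(B) a⃗ = F⃗/m: LHS [L T^-2], RHS [L T^-2] ✓ — force (vector) divided by mass (scalar)
(C) a⃗ = v⃗·t: LHS [L T^-2], RHS [L] ✗ — acceleration is velocity per time; should be v⃗/t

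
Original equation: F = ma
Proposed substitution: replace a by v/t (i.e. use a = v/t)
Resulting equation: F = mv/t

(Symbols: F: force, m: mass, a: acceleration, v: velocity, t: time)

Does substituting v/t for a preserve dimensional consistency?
Yes

[a] = [L T^-2] and [v/t] = [L T^-2]. These match, so the substitution replaces a quantity by one of the same dimensions and the result F = mv/t has LHS [L M T^-2] vs RHS [L M T^-2] — still consistent.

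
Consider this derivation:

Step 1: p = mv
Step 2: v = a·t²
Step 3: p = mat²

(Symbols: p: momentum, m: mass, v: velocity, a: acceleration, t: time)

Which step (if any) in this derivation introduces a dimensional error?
Step 2

Step 1: p = mv → LHS [L M T^-1], RHS [L M T^-1] ✓
Step 2: v = a·t² → LHS [L T^-1], RHS [L] ✗

The first dimensional inconsistency appears in step 2: v = a·t²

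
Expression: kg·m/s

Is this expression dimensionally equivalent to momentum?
Yes

The expression kg·m/s has dimensions [L M T^-1], which is exactly momentum [L M T^-1].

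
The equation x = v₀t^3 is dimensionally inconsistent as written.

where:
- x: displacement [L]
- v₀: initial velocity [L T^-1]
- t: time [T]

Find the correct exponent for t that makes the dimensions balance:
The exponent of t should be 1: x = v₀t

The LHS x has dimensions [L]; t has dimensions [T].
As written, the RHS v₀t^3 (exponent 3 on t) has dimensions [L T^2], which does not match.
With exponent 1, the RHS v₀t has dimensions [L], matching the LHS.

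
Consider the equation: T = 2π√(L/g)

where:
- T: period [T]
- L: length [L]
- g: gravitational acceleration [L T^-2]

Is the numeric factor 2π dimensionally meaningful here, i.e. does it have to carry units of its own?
No

T has dimensions [T] and √(L/g) already has dimensions [T], so the equation balances without 2π contributing any dimensions. 2π is a pure (dimensionless) number; changing or removing it would not affect dimensional consistency.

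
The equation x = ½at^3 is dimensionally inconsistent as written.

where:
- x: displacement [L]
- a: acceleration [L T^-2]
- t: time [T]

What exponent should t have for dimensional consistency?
The exponent of t should be 2: x = ½at^2

The LHS x has dimensions [L]; t has dimensions [T].
As written, the RHS ½at^3 (exponent 3 on t) has dimensions [L T], which does not match.
With exponent 2, the RHS ½at^2 has dimensions [L], matching the LHS.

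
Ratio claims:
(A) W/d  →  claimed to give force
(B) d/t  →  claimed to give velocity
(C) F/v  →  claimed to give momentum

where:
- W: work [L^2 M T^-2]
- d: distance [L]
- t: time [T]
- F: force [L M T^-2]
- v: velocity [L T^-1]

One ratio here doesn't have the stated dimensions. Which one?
(C) F/v does not give momentum

(A) W/d: [L M T^-2] = force [L M T^-2] ✓
(B) d/t: [L T^-1] = velocity [L T^-1] ✓
(C) F/v: [M T^-1] ≠ momentum [L M T^-1] ✗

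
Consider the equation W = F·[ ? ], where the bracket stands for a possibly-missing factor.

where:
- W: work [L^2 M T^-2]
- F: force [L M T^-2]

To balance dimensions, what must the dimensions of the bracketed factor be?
[L] — length (e.g. a distance d)

W has dimensions [L^2 M T^-2]; F has dimensions [L M T^-2].
The bracketed factor must supply [L^2 M T^-2] / [L M T^-2] = [L].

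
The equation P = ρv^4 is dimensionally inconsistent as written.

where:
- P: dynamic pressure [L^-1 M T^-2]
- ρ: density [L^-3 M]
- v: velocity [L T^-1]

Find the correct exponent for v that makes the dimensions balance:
The exponent of v should be 2: P = ρv^2

The LHS P has dimensions [L^-1 M T^-2]; v has dimensions [L T^-1].
As written, the RHS ρv^4 (exponent 4 on v) has dimensions [L M T^-4], which does not match.
With exponent 2, the RHS ρv^2 has dimensions [L^-1 M T^-2], matching the LHS.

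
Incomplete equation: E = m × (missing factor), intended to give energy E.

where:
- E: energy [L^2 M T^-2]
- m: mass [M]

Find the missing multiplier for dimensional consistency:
v² (velocity squared), dimensions [L^2 T^-2]

E has dimensions [L^2 M T^-2] and m has dimensions [M].
The missing factor must have dimensions [L^2 M T^-2] / [M] = [L^2 T^-2], i.e. velocity squared (v²).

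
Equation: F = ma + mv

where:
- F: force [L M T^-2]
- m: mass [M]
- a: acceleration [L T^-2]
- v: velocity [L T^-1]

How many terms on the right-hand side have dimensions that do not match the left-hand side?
1

LHS F: [L M T^-2]
- ma: [L M T^-2] ✓
- mv: [L M T^-1] ✗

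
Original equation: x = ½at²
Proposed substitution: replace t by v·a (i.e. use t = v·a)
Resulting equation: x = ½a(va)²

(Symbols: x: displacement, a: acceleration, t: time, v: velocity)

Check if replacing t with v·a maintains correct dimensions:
No

[t] = [T] and [v·a] = [L^2 T^-3]. These differ, so the substitution replaces a quantity by one of different dimensions and the result x = ½a(va)² has LHS [L] vs RHS [L^5 T^-8] — inconsistent.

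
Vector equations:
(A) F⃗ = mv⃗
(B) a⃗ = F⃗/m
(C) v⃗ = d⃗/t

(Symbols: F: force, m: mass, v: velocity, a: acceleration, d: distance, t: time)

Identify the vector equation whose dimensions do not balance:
(A) F⃗ = mv⃗

(A) F⃗ = mv⃗: LHS [L M T^-2], RHS [L M T^-1] ✗ — mass times velocity is momentum, not force; should be ma⃗
(B) a⃗ = F⃗/m: LHS [L T^-2], RHS [L T^-2] ✓ — force (vector) divided by mass (scalar)
(C) v⃗ = d⃗/t: LHS [L T^-1], RHS [L T^-1] ✓ — displacement (vector) divided by time (scalar)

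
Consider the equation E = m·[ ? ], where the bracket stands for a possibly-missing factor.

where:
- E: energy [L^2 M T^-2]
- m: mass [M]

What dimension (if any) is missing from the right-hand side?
[L^2 T^-2] — velocity squared (e.g. v²)

E has dimensions [L^2 M T^-2]; m has dimensions [M].
The bracketed factor must supply [L^2 M T^-2] / [M] = [L^2 T^-2].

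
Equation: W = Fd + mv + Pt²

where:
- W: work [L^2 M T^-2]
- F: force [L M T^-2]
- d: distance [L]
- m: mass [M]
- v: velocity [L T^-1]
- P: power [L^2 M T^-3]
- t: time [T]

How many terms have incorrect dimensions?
2

LHS W: [L^2 M T^-2]
- Fd: [L^2 M T^-2] ✓
- mv: [L M T^-1] ✗
- Pt²: [L^2 M T^-1] ✗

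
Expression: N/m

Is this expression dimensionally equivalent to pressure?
No

The expression N/m has dimensions [M T^-2], but pressure has dimensions [L^-1 M T^-2].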